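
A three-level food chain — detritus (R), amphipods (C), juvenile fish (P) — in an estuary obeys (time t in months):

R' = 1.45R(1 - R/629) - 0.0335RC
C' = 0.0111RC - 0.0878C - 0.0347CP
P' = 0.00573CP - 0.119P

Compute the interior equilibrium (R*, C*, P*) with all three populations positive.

From dP/dt = 0: 0.00573C* = 0.119, so C* = 20.8.
From dR/dt = 0: 1.45(1 - R*/629) = 0.0335·20.8, giving R* = 629·(1 - 0.48) = 327.
From dC/dt = 0: 0.0111·327 - 0.0878 = 0.0347P*, so P* = 3.54/0.0347 = 102.

R* ≈ 327, C* ≈ 20.8, P* ≈ 102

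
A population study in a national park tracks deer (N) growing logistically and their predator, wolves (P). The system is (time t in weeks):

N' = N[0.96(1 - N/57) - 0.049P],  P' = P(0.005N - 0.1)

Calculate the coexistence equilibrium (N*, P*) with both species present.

From dP/dt = 0 with P > 0: 0.005N* = 0.1, so N* = 20.
Substitute into dN/dt = 0: 0.96(1 - 20/57) = 0.049P*.
The bracket is 0.649, giving P* = 0.623/0.049 = 12.7.

N* ≈ 20, P* ≈ 12.7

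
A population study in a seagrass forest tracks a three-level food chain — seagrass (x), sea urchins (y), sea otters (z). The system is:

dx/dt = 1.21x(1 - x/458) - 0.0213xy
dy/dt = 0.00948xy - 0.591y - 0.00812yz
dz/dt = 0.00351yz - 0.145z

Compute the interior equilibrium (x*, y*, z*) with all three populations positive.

From dz/dt = 0: 0.00351y* = 0.145, so y* = 41.3.
From dx/dt = 0: 1.21(1 - x*/458) = 0.0213·41.3, giving x* = 458·(1 - 0.727) = 125.
From dy/dt = 0: 0.00948·125 - 0.591 = 0.00812z*, so z* = 0.593/0.00812 = 73.1.

x* ≈ 125, y* ≈ 41.3, z* ≈ 73.1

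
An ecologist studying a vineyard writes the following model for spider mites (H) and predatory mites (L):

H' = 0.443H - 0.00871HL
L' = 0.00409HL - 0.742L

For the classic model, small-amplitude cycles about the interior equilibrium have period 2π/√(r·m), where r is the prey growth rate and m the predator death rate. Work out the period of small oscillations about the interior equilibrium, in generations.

T ≈ 11 generations

Here r = 0.443 and m = 0.742, so r·m = 0.329.
ω = √0.329 = 0.573 per generation, hence T = 2π/ω ≈ 11 generations.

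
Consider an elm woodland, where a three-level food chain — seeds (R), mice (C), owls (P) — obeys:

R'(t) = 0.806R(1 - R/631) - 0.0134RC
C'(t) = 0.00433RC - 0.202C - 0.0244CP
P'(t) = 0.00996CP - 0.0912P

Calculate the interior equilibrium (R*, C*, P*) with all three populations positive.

From dP/dt = 0: 0.00996C* = 0.0912, so C* = 9.16.
From dR/dt = 0: 0.806(1 - R*/631) = 0.0134·9.16, giving R* = 631·(1 - 0.152) = 535.
From dC/dt = 0: 0.00433·535 - 0.202 = 0.0244P*, so P* = 2.11/0.0244 = 86.7.

R* ≈ 535, C* ≈ 9.16, P* ≈ 86.7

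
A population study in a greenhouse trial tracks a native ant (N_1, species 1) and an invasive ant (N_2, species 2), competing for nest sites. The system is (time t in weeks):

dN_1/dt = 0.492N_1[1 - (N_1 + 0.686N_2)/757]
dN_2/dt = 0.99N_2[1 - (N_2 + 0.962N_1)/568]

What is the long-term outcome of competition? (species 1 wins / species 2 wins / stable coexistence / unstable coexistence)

species 1 excludes species 2

Compare the nullcline intercepts: K1/α12 = 757/0.686 = 1100 > K2 = 568; K2/α21 = 568/0.962 = 590 < K1 = 757.
Since the inequalities point opposite ways, species 1 can invade but species 2 cannot.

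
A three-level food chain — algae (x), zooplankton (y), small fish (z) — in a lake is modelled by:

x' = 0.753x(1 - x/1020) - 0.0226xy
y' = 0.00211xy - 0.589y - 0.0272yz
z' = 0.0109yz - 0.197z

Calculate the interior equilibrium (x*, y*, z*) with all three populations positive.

x* ≈ 467, y* ≈ 18.1, z* ≈ 14.5

From dz/dt = 0: 0.0109y* = 0.197, so y* = 18.1.
From dx/dt = 0: 0.753(1 - x*/1020) = 0.0226·18.1, giving x* = 1020·(1 - 0.542) = 467.
From dy/dt = 0: 0.00211·467 - 0.589 = 0.0272z*, so z* = 0.396/0.0272 = 14.5.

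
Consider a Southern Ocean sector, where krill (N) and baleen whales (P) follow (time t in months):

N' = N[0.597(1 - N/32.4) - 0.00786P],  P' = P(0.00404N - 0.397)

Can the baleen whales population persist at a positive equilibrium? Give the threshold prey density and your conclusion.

The predator equation gives dP/dt > 0 only when N > 0.397/0.00404 = 98.3.
Without the predator, N → K = 32.4. Since 32.4 < 98.3, the predator cannot invade.

Threshold N = 98.3; K < 98.3, so no, the predator goes extinct.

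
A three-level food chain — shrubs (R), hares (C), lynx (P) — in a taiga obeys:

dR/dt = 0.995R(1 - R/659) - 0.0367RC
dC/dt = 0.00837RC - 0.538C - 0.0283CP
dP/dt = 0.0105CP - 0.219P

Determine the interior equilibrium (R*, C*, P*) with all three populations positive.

R* ≈ 152, C* ≈ 20.9, P* ≈ 26

From dP/dt = 0: 0.0105C* = 0.219, so C* = 20.9.
From dR/dt = 0: 0.995(1 - R*/659) = 0.0367·20.9, giving R* = 659·(1 - 0.769) = 152.
From dC/dt = 0: 0.00837·152 - 0.538 = 0.0283P*, so P* = 0.734/0.0283 = 26.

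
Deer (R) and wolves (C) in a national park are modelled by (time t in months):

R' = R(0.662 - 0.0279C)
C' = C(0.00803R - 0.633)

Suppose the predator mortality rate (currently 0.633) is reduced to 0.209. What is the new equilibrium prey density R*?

R* ≈ 26

At the interior fixed point, setting dC/dt = 0 with C > 0 fixes R* = (predator death rate)/(RC coefficient) — independent of the other coefficients.
With the change, R* = 0.209/0.00803 = 26; it falls from 78.8.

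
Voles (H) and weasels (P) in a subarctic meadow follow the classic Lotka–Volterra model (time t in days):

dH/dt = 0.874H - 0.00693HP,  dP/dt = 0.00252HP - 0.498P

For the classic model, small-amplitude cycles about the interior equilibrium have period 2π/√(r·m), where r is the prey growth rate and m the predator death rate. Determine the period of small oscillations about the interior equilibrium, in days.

T ≈ 9.52 days

Here r = 0.874 and m = 0.498, so r·m = 0.435.
ω = √0.435 = 0.66 per day, hence T = 2π/ω ≈ 9.52 days.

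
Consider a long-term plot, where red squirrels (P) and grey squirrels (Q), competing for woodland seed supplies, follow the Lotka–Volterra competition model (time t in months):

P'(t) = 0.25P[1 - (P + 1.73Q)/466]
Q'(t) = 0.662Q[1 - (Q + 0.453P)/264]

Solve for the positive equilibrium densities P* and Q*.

P* ≈ 42.9, Q* ≈ 245

Setting both brackets to zero gives the nullclines P + 1.73Q = 466 and 0.453P + Q = 264.
Substituting Q = 264 - 0.453P into the first: P(1 - 1.73·0.453) = 466 - 1.73·264.
So P* = 9.28/0.216 = 42.9, and then Q* = 264 - 0.453·42.9 = 245.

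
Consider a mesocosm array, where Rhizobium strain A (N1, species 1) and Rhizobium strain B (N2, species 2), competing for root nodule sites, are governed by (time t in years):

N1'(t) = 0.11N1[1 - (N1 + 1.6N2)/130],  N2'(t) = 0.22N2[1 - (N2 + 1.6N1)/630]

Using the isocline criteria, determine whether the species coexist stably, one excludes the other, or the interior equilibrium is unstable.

species 2 excludes species 1

Compare the nullcline intercepts: K1/α12 = 130/1.6 = 81.2 < K2 = 630; K2/α21 = 630/1.6 = 394 > K1 = 130.
Since the inequalities point opposite ways, species 2 can invade but species 1 cannot.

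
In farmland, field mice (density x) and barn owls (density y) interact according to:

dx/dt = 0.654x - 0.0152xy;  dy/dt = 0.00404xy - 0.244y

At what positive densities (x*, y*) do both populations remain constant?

x* ≈ 60.4, y* ≈ 43

Set dy/dt = 0 with y > 0: 0.00404x - 0.244 = 0, so x* = 0.244/0.00404 = 60.4.
Set dx/dt = 0 with x > 0: 0.654 - 0.0152y = 0, so y* = 0.654/0.0152 = 43.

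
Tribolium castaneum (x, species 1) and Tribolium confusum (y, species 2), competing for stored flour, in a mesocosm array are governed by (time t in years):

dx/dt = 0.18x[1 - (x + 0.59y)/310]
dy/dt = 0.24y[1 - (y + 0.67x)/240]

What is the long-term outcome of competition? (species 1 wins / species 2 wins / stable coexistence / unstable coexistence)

Compare the nullcline intercepts: K1/α12 = 310/0.59 = 525 > K2 = 240; K2/α21 = 240/0.67 = 358 > K1 = 310.
Since both inequalities hold, each species can invade when rare, so the interior equilibrium is stable.

stable coexistence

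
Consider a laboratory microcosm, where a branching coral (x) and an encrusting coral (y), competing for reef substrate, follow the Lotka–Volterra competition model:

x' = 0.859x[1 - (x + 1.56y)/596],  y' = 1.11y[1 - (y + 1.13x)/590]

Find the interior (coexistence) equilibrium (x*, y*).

x* ≈ 425, y* ≈ 109

Setting both brackets to zero gives the nullclines x + 1.56y = 596 and 1.13x + y = 590.
Substituting y = 590 - 1.13x into the first: x(1 - 1.56·1.13) = 596 - 1.56·590.
So x* = -324/-0.763 = 425, and then y* = 590 - 1.13·425 = 109.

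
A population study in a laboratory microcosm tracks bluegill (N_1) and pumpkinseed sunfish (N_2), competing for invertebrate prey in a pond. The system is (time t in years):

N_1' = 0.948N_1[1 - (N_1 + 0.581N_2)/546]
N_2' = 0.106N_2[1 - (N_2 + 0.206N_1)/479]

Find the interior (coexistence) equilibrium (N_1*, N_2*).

Setting both brackets to zero gives the nullclines N_1 + 0.581N_2 = 546 and 0.206N_1 + N_2 = 479.
Substituting N_2 = 479 - 0.206N_1 into the first: N_1(1 - 0.581·0.206) = 546 - 0.581·479.
So N_1* = 268/0.88 = 304, and then N_2* = 479 - 0.206·304 = 416.

N_1* ≈ 304, N_2* ≈ 416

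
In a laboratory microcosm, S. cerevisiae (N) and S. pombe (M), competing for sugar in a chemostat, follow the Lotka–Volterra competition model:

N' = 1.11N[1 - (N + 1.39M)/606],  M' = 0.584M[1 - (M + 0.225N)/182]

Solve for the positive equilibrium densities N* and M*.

N* ≈ 514, M* ≈ 66.4

Setting both brackets to zero gives the nullclines N + 1.39M = 606 and 0.225N + M = 182.
Substituting M = 182 - 0.225N into the first: N(1 - 1.39·0.225) = 606 - 1.39·182.
So N* = 353/0.687 = 514, and then M* = 182 - 0.225·514 = 66.4.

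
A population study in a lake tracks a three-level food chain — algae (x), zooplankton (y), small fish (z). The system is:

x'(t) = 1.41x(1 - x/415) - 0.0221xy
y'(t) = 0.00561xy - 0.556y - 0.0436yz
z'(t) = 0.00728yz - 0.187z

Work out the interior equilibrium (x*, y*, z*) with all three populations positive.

From dz/dt = 0: 0.00728y* = 0.187, so y* = 25.7.
From dx/dt = 0: 1.41(1 - x*/415) = 0.0221·25.7, giving x* = 415·(1 - 0.403) = 248.
From dy/dt = 0: 0.00561·248 - 0.556 = 0.0436z*, so z* = 0.835/0.0436 = 19.1.

x* ≈ 248, y* ≈ 25.7, z* ≈ 19.1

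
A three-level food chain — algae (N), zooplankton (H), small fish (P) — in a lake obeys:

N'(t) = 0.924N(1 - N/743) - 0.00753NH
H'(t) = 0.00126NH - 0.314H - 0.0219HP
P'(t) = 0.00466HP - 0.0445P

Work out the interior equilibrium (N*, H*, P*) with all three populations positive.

From dP/dt = 0: 0.00466H* = 0.0445, so H* = 9.55.
From dN/dt = 0: 0.924(1 - N*/743) = 0.00753·9.55, giving N* = 743·(1 - 0.0778) = 685.
From dH/dt = 0: 0.00126·685 - 0.314 = 0.0219P*, so P* = 0.549/0.0219 = 25.1.

N* ≈ 685, H* ≈ 9.55, P* ≈ 25.1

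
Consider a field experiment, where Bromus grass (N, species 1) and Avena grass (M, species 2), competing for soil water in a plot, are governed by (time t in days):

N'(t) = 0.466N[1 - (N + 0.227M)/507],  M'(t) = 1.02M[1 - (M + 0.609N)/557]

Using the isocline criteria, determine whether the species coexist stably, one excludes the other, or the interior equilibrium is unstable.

Compare the nullcline intercepts: K1/α12 = 507/0.227 = 2230 > K2 = 557; K2/α21 = 557/0.609 = 915 > K1 = 507.
Since both inequalities hold, each species can invade when rare, so the interior equilibrium is stable.

stable coexistence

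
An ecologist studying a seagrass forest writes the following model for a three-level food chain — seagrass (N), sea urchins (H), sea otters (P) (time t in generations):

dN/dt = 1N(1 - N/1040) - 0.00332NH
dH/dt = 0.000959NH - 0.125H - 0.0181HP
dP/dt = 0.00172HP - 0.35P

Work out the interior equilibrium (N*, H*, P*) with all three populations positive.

N* ≈ 337, H* ≈ 203, P* ≈ 11

From dP/dt = 0: 0.00172H* = 0.35, so H* = 203.
From dN/dt = 0: 1(1 - N*/1040) = 0.00332·203, giving N* = 1040·(1 - 0.676) = 337.
From dH/dt = 0: 0.000959·337 - 0.125 = 0.0181P*, so P* = 0.199/0.0181 = 11.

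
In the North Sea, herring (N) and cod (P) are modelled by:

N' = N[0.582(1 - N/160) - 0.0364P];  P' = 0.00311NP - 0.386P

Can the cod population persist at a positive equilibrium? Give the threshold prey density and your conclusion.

The predator equation gives dP/dt > 0 only when N > 0.386/0.00311 = 124.
Without the predator, N → K = 160. Since 160 > 124, the predator can invade and persist.

Threshold N = 124; K > 124, so yes, the predator persists.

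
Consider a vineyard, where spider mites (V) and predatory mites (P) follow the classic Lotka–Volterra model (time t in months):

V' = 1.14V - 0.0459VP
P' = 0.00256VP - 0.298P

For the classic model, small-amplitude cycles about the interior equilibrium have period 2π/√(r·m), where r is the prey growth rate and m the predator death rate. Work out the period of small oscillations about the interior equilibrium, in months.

T ≈ 10.8 months

Here r = 1.14 and m = 0.298, so r·m = 0.34.
ω = √0.34 = 0.583 per month, hence T = 2π/ω ≈ 10.8 months.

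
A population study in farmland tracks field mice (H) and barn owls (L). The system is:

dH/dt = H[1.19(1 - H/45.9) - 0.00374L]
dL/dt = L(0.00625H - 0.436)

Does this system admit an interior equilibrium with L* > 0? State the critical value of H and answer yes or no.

Threshold H = 69.8; K < 69.8, so no, the predator goes extinct.

The predator equation gives dL/dt > 0 only when H > 0.436/0.00625 = 69.8.
Without the predator, H → K = 45.9. Since 45.9 < 69.8, the predator cannot invade.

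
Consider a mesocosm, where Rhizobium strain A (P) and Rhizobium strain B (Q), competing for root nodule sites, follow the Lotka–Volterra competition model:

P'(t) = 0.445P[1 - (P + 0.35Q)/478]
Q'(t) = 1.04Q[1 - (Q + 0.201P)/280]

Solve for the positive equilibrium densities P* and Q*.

Setting both brackets to zero gives the nullclines P + 0.35Q = 478 and 0.201P + Q = 280.
Substituting Q = 280 - 0.201P into the first: P(1 - 0.35·0.201) = 478 - 0.35·280.
So P* = 380/0.93 = 409, and then Q* = 280 - 0.201·409 = 198.

P* ≈ 409, Q* ≈ 198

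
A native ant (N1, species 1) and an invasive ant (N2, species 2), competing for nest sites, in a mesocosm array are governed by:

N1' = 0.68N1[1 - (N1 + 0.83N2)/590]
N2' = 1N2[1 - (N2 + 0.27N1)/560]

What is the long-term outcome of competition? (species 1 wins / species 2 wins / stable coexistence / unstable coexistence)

Compare the nullcline intercepts: K1/α12 = 590/0.83 = 711 > K2 = 560; K2/α21 = 560/0.27 = 2070 > K1 = 590.
Since both inequalities hold, each species can invade when rare, so the interior equilibrium is stable.

stable coexistence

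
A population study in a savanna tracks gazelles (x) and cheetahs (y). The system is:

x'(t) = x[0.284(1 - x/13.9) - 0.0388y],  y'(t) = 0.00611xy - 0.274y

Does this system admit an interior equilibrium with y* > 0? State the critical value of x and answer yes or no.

Threshold x = 44.8; K < 44.8, so no, the predator goes extinct.

The predator equation gives dy/dt > 0 only when x > 0.274/0.00611 = 44.8.
Without the predator, x → K = 13.9. Since 13.9 < 44.8, the predator cannot invade.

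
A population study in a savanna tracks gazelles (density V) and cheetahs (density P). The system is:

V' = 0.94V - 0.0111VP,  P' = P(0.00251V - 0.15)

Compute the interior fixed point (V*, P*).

Set dP/dt = 0 with P > 0: 0.00251V - 0.15 = 0, so V* = 0.15/0.00251 = 59.8.
Set dV/dt = 0 with V > 0: 0.94 - 0.0111P = 0, so P* = 0.94/0.0111 = 84.7.

V* ≈ 59.8, P* ≈ 84.7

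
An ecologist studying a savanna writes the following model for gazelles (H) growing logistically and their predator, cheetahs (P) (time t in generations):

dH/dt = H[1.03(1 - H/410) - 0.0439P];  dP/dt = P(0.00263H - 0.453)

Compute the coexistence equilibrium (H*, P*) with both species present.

H* ≈ 172, P* ≈ 13.6

From dP/dt = 0 with P > 0: 0.00263H* = 0.453, so H* = 172.
Substitute into dH/dt = 0: 1.03(1 - 172/410) = 0.0439P*.
The bracket is 0.58, giving P* = 0.597/0.0439 = 13.6.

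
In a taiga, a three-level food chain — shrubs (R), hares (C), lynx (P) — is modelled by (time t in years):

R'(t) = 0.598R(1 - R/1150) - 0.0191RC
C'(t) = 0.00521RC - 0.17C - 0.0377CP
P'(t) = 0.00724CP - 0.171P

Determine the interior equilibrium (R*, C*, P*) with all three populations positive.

From dP/dt = 0: 0.00724C* = 0.171, so C* = 23.6.
From dR/dt = 0: 0.598(1 - R*/1150) = 0.0191·23.6, giving R* = 1150·(1 - 0.754) = 282.
From dC/dt = 0: 0.00521·282 - 0.17 = 0.0377P*, so P* = 1.3/0.0377 = 34.5.

R* ≈ 282, C* ≈ 23.6, P* ≈ 34.5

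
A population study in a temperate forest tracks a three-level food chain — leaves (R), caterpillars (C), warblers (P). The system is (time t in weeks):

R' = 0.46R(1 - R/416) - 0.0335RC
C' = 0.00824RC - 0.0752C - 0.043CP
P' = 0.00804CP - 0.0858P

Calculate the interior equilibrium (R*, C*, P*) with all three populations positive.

From dP/dt = 0: 0.00804C* = 0.0858, so C* = 10.7.
From dR/dt = 0: 0.46(1 - R*/416) = 0.0335·10.7, giving R* = 416·(1 - 0.777) = 92.7.
From dC/dt = 0: 0.00824·92.7 - 0.0752 = 0.043P*, so P* = 0.689/0.043 = 16.

R* ≈ 92.7, C* ≈ 10.7, P* ≈ 16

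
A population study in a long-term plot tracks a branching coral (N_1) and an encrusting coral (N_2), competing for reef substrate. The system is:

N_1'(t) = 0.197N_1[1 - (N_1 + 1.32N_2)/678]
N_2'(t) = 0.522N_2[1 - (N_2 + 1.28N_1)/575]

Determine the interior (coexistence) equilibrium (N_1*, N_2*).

N_1* ≈ 117, N_2* ≈ 425

Setting both brackets to zero gives the nullclines N_1 + 1.32N_2 = 678 and 1.28N_1 + N_2 = 575.
Substituting N_2 = 575 - 1.28N_1 into the first: N_1(1 - 1.32·1.28) = 678 - 1.32·575.
So N_1* = -81/-0.69 = 117, and then N_2* = 575 - 1.28·117 = 425.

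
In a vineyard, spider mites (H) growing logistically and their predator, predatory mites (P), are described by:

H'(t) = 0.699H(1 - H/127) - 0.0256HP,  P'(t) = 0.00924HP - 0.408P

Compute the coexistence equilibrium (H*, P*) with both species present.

From dP/dt = 0 with P > 0: 0.00924H* = 0.408, so H* = 44.2.
Substitute into dH/dt = 0: 0.699(1 - 44.2/127) = 0.0256P*.
The bracket is 0.652, giving P* = 0.456/0.0256 = 17.8.

H* ≈ 44.2, P* ≈ 17.8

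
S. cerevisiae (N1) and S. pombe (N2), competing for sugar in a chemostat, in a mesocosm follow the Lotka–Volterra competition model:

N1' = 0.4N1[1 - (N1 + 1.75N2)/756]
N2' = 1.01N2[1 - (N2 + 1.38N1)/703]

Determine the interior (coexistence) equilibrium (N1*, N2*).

N1* ≈ 335, N2* ≈ 240

Setting both brackets to zero gives the nullclines N1 + 1.75N2 = 756 and 1.38N1 + N2 = 703.
Substituting N2 = 703 - 1.38N1 into the first: N1(1 - 1.75·1.38) = 756 - 1.75·703.
So N1* = -474/-1.42 = 335, and then N2* = 703 - 1.38·335 = 240.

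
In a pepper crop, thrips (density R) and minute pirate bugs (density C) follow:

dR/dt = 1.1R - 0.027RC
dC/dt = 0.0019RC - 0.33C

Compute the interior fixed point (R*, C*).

R* ≈ 174, C* ≈ 40.7

Set dC/dt = 0 with C > 0: 0.0019R - 0.33 = 0, so R* = 0.33/0.0019 = 174.
Set dR/dt = 0 with R > 0: 1.1 - 0.027C = 0, so C* = 1.1/0.027 = 40.7.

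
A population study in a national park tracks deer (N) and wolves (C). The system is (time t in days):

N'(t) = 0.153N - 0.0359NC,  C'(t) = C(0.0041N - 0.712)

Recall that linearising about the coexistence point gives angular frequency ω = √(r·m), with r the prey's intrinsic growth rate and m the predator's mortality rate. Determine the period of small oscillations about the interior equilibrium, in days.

T ≈ 19 days

Here r = 0.153 and m = 0.712, so r·m = 0.109.
ω = √0.109 = 0.33 per day, hence T = 2π/ω ≈ 19 days.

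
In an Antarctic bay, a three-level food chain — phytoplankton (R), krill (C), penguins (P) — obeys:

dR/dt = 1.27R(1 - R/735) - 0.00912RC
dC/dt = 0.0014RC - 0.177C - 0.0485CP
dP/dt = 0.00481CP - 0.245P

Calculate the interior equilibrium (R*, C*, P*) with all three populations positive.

R* ≈ 466, C* ≈ 50.9, P* ≈ 9.81

From dP/dt = 0: 0.00481C* = 0.245, so C* = 50.9.
From dR/dt = 0: 1.27(1 - R*/735) = 0.00912·50.9, giving R* = 735·(1 - 0.366) = 466.
From dC/dt = 0: 0.0014·466 - 0.177 = 0.0485P*, so P* = 0.476/0.0485 = 9.81.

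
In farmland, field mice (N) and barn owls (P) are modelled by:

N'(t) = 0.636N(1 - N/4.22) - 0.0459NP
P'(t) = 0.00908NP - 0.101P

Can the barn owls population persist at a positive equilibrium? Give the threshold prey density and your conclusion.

The predator equation gives dP/dt > 0 only when N > 0.101/0.00908 = 11.1.
Without the predator, N → K = 4.22. Since 4.22 < 11.1, the predator cannot invade.

Threshold N = 11.1; K < 11.1, so no, the predator goes extinct.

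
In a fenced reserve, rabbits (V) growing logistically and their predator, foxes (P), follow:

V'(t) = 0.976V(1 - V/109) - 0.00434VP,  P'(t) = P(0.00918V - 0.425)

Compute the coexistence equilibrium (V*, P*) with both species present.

From dP/dt = 0 with P > 0: 0.00918V* = 0.425, so V* = 46.3.
Substitute into dV/dt = 0: 0.976(1 - 46.3/109) = 0.00434P*.
The bracket is 0.575, giving P* = 0.561/0.00434 = 129.

V* ≈ 46.3, P* ≈ 129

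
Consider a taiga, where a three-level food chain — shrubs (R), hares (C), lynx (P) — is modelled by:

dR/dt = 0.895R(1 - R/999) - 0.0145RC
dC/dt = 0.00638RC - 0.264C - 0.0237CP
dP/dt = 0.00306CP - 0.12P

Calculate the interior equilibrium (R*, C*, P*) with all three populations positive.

From dP/dt = 0: 0.00306C* = 0.12, so C* = 39.2.
From dR/dt = 0: 0.895(1 - R*/999) = 0.0145·39.2, giving R* = 999·(1 - 0.635) = 364.
From dC/dt = 0: 0.00638·364 - 0.264 = 0.0237P*, so P* = 2.06/0.0237 = 86.9.

R* ≈ 364, C* ≈ 39.2, P* ≈ 86.9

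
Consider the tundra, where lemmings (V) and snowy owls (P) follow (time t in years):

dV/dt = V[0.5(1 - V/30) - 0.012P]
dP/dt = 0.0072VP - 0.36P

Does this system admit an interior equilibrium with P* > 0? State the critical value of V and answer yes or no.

Threshold V = 50; K < 50, so no, the predator goes extinct.

The predator equation gives dP/dt > 0 only when V > 0.36/0.0072 = 50.
Without the predator, V → K = 30. Since 30 < 50, the predator cannot invade.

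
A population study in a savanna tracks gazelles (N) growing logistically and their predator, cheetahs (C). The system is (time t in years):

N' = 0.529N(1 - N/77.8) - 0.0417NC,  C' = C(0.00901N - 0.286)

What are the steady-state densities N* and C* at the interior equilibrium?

From dC/dt = 0 with C > 0: 0.00901N* = 0.286, so N* = 31.7.
Substitute into dN/dt = 0: 0.529(1 - 31.7/77.8) = 0.0417C*.
The bracket is 0.592, giving C* = 0.313/0.0417 = 7.51.

N* ≈ 31.7, C* ≈ 7.51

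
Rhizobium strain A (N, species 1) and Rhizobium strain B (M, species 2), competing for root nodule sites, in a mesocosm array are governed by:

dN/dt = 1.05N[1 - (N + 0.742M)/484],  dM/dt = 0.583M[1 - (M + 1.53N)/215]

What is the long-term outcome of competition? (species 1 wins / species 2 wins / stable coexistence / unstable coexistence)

species 1 excludes species 2

Compare the nullcline intercepts: K1/α12 = 484/0.742 = 652 > K2 = 215; K2/α21 = 215/1.53 = 141 < K1 = 484.
Since the inequalities point opposite ways, species 1 can invade but species 2 cannot.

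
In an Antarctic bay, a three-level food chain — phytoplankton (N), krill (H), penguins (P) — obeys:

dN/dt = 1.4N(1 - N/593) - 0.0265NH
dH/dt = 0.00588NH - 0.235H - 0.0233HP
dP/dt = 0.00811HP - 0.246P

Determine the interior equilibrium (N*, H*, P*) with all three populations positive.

N* ≈ 253, H* ≈ 30.3, P* ≈ 53.6

From dP/dt = 0: 0.00811H* = 0.246, so H* = 30.3.
From dN/dt = 0: 1.4(1 - N*/593) = 0.0265·30.3, giving N* = 593·(1 - 0.574) = 253.
From dH/dt = 0: 0.00588·253 - 0.235 = 0.0233P*, so P* = 1.25/0.0233 = 53.6.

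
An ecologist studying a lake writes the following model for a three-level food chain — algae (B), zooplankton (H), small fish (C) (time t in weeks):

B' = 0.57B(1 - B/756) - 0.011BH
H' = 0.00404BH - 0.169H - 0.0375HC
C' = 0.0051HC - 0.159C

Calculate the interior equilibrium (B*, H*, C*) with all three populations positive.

From dC/dt = 0: 0.0051H* = 0.159, so H* = 31.2.
From dB/dt = 0: 0.57(1 - B*/756) = 0.011·31.2, giving B* = 756·(1 - 0.602) = 301.
From dH/dt = 0: 0.00404·301 - 0.169 = 0.0375C*, so C* = 1.05/0.0375 = 27.9.

B* ≈ 301, H* ≈ 31.2, C* ≈ 27.9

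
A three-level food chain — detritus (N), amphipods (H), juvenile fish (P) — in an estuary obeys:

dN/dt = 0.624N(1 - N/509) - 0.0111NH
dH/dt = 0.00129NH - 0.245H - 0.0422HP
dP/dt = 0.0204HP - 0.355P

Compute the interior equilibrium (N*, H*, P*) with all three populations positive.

From dP/dt = 0: 0.0204H* = 0.355, so H* = 17.4.
From dN/dt = 0: 0.624(1 - N*/509) = 0.0111·17.4, giving N* = 509·(1 - 0.31) = 351.
From dH/dt = 0: 0.00129·351 - 0.245 = 0.0422P*, so P* = 0.208/0.0422 = 4.94.

N* ≈ 351, H* ≈ 17.4, P* ≈ 4.94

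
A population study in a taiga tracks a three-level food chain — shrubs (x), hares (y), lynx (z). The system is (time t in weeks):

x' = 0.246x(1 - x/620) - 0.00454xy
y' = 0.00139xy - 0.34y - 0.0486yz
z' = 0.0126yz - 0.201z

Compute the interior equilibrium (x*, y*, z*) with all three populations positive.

x* ≈ 437, y* ≈ 16, z* ≈ 5.52

From dz/dt = 0: 0.0126y* = 0.201, so y* = 16.
From dx/dt = 0: 0.246(1 - x*/620) = 0.00454·16, giving x* = 620·(1 - 0.294) = 437.
From dy/dt = 0: 0.00139·437 - 0.34 = 0.0486z*, so z* = 0.268/0.0486 = 5.52.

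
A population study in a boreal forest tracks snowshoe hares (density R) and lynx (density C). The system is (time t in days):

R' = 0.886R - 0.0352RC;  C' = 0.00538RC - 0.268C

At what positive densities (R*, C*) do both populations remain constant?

R* ≈ 49.8, C* ≈ 25.2

Set dC/dt = 0 with C > 0: 0.00538R - 0.268 = 0, so R* = 0.268/0.00538 = 49.8.
Set dR/dt = 0 with R > 0: 0.886 - 0.0352C = 0, so C* = 0.886/0.0352 = 25.2.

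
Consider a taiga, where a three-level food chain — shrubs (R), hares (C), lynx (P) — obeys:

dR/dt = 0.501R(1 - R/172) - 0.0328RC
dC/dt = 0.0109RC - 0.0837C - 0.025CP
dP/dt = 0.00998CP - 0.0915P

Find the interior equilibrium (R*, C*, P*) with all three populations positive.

From dP/dt = 0: 0.00998C* = 0.0915, so C* = 9.17.
From dR/dt = 0: 0.501(1 - R*/172) = 0.0328·9.17, giving R* = 172·(1 - 0.6) = 68.8.
From dC/dt = 0: 0.0109·68.8 - 0.0837 = 0.025P*, so P* = 0.666/0.025 = 26.6.

R* ≈ 68.8, C* ≈ 9.17, P* ≈ 26.6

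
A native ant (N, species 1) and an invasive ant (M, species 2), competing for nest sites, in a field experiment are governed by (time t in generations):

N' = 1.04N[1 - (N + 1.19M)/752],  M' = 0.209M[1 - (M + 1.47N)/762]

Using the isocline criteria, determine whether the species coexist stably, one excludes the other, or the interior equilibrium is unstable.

unstable coexistence (outcome depends on initial conditions)

Compare the nullcline intercepts: K1/α12 = 752/1.19 = 632 < K2 = 762; K2/α21 = 762/1.47 = 518 < K1 = 752.
Since both are reversed, neither can invade when rare; the interior point is a saddle.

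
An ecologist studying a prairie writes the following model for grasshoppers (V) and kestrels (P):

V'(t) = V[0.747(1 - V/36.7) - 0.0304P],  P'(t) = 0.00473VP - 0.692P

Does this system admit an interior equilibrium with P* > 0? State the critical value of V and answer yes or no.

Threshold V = 146; K < 146, so no, the predator goes extinct.

The predator equation gives dP/dt > 0 only when V > 0.692/0.00473 = 146.
Without the predator, V → K = 36.7. Since 36.7 < 146, the predator cannot invade.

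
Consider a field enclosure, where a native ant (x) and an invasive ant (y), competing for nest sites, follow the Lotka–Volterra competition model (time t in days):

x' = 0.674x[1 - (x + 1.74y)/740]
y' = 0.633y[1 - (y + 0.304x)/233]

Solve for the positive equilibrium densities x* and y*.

x* ≈ 710, y* ≈ 17.1

Setting both brackets to zero gives the nullclines x + 1.74y = 740 and 0.304x + y = 233.
Substituting y = 233 - 0.304x into the first: x(1 - 1.74·0.304) = 740 - 1.74·233.
So x* = 335/0.471 = 710, and then y* = 233 - 0.304·710 = 17.1.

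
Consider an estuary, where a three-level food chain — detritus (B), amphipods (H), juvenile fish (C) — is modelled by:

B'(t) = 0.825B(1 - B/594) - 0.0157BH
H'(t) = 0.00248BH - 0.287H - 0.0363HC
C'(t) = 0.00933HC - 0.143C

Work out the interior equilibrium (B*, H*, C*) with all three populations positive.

From dC/dt = 0: 0.00933H* = 0.143, so H* = 15.3.
From dB/dt = 0: 0.825(1 - B*/594) = 0.0157·15.3, giving B* = 594·(1 - 0.292) = 421.
From dH/dt = 0: 0.00248·421 - 0.287 = 0.0363C*, so C* = 0.756/0.0363 = 20.8.

B* ≈ 421, H* ≈ 15.3, C* ≈ 20.8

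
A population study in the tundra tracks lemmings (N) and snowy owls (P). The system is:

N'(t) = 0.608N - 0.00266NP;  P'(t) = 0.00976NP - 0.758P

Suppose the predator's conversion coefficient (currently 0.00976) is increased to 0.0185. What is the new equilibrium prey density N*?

At the interior fixed point, setting dP/dt = 0 with P > 0 fixes N* = (predator death rate)/(NP coefficient) — independent of the other coefficients.
With the change, N* = 0.758/0.0185 = 41; it falls from 77.7.

N* ≈ 41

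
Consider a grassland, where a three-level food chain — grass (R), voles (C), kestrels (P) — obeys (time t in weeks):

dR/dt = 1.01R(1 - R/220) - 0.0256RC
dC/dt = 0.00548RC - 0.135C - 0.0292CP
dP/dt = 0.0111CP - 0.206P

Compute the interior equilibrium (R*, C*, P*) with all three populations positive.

R* ≈ 117, C* ≈ 18.6, P* ≈ 17.2

From dP/dt = 0: 0.0111C* = 0.206, so C* = 18.6.
From dR/dt = 0: 1.01(1 - R*/220) = 0.0256·18.6, giving R* = 220·(1 - 0.47) = 117.
From dC/dt = 0: 0.00548·117 - 0.135 = 0.0292P*, so P* = 0.503/0.0292 = 17.2.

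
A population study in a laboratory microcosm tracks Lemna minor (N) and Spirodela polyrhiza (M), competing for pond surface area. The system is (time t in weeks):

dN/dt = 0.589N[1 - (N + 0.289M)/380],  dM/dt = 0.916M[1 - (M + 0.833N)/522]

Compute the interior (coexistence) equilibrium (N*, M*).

N* ≈ 302, M* ≈ 271

Setting both brackets to zero gives the nullclines N + 0.289M = 380 and 0.833N + M = 522.
Substituting M = 522 - 0.833N into the first: N(1 - 0.289·0.833) = 380 - 0.289·522.
So N* = 229/0.759 = 302, and then M* = 522 - 0.833·302 = 271.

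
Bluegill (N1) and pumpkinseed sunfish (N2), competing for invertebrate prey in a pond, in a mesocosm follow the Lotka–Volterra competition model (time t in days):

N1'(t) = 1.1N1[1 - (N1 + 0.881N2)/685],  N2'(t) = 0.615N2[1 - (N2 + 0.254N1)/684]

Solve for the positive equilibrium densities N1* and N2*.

Setting both brackets to zero gives the nullclines N1 + 0.881N2 = 685 and 0.254N1 + N2 = 684.
Substituting N2 = 684 - 0.254N1 into the first: N1(1 - 0.881·0.254) = 685 - 0.881·684.
So N1* = 82.4/0.776 = 106, and then N2* = 684 - 0.254·106 = 657.

N1* ≈ 106, N2* ≈ 657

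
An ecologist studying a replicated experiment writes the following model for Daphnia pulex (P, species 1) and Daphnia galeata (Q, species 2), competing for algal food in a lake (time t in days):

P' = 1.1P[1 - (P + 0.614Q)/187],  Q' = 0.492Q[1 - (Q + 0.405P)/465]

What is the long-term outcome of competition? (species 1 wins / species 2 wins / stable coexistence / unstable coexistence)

species 2 excludes species 1

Compare the nullcline intercepts: K1/α12 = 187/0.614 = 305 < K2 = 465; K2/α21 = 465/0.405 = 1150 > K1 = 187.
Since the inequalities point opposite ways, species 2 can invade but species 1 cannot.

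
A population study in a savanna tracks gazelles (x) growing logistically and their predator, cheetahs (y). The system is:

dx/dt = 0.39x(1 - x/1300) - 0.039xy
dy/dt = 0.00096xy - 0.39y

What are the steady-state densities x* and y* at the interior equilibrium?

From dy/dt = 0 with y > 0: 0.00096x* = 0.39, so x* = 406.
Substitute into dx/dt = 0: 0.39(1 - 406/1300) = 0.039y*.
The bracket is 0.688, giving y* = 0.268/0.039 = 6.88.

x* ≈ 406, y* ≈ 6.88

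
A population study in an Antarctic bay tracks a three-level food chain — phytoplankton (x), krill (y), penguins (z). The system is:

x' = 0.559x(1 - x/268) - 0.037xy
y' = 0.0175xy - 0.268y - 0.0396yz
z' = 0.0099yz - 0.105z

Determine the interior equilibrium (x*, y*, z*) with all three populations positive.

x* ≈ 79.9, y* ≈ 10.6, z* ≈ 28.5

From dz/dt = 0: 0.0099y* = 0.105, so y* = 10.6.
From dx/dt = 0: 0.559(1 - x*/268) = 0.037·10.6, giving x* = 268·(1 - 0.702) = 79.9.
From dy/dt = 0: 0.0175·79.9 - 0.268 = 0.0396z*, so z* = 1.13/0.0396 = 28.5.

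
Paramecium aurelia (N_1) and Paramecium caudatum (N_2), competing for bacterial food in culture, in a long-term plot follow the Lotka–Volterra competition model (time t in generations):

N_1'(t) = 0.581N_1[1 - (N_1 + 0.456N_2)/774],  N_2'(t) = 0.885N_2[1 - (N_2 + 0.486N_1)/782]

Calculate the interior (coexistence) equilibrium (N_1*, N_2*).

N_1* ≈ 536, N_2* ≈ 521

Setting both brackets to zero gives the nullclines N_1 + 0.456N_2 = 774 and 0.486N_1 + N_2 = 782.
Substituting N_2 = 782 - 0.486N_1 into the first: N_1(1 - 0.456·0.486) = 774 - 0.456·782.
So N_1* = 417/0.778 = 536, and then N_2* = 782 - 0.486·536 = 521.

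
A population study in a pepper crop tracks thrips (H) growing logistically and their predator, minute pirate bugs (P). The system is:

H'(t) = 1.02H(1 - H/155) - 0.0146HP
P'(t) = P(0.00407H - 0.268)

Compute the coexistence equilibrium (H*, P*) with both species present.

From dP/dt = 0 with P > 0: 0.00407H* = 0.268, so H* = 65.8.
Substitute into dH/dt = 0: 1.02(1 - 65.8/155) = 0.0146P*.
The bracket is 0.575, giving P* = 0.587/0.0146 = 40.2.

H* ≈ 65.8, P* ≈ 40.2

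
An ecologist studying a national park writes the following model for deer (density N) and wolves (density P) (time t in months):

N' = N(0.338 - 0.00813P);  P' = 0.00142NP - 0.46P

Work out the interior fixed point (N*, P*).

N* ≈ 324, P* ≈ 41.6

Set dP/dt = 0 with P > 0: 0.00142N - 0.46 = 0, so N* = 0.46/0.00142 = 324.
Set dN/dt = 0 with N > 0: 0.338 - 0.00813P = 0, so P* = 0.338/0.00813 = 41.6.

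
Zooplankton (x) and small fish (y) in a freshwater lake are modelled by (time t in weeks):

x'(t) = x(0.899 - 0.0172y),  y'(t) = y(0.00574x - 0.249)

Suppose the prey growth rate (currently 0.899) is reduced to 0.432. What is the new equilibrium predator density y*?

At the interior fixed point, setting dx/dt = 0 with x > 0 fixes y* = (prey growth rate)/(xy coefficient) — independent of the other coefficients.
With the change, y* = 0.432/0.0172 = 25.1; it falls from 52.3.

y* ≈ 25.1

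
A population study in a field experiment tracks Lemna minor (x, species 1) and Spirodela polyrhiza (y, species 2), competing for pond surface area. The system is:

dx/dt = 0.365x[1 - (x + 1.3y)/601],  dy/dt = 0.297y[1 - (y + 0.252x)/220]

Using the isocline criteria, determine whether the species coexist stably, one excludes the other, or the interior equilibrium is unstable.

Compare the nullcline intercepts: K1/α12 = 601/1.3 = 462 > K2 = 220; K2/α21 = 220/0.252 = 873 > K1 = 601.
Since both inequalities hold, each species can invade when rare, so the interior equilibrium is stable.

stable coexistence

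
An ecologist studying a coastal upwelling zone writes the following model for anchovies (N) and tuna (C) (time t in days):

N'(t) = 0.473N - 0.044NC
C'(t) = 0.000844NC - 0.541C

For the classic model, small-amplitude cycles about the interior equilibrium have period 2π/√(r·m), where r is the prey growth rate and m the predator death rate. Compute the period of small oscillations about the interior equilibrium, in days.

Here r = 0.473 and m = 0.541, so r·m = 0.256.
ω = √0.256 = 0.506 per day, hence T = 2π/ω ≈ 12.4 days.

T ≈ 12.4 days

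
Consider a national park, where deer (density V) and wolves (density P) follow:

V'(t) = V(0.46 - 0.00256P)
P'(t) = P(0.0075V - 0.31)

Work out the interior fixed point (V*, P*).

V* ≈ 41.3, P* ≈ 180

Set dP/dt = 0 with P > 0: 0.0075V - 0.31 = 0, so V* = 0.31/0.0075 = 41.3.
Set dV/dt = 0 with V > 0: 0.46 - 0.00256P = 0, so P* = 0.46/0.00256 = 180.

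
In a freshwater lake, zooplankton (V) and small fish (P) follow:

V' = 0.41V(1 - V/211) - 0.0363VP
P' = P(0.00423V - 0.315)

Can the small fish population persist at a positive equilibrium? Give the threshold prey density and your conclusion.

Threshold V = 74.5; K > 74.5, so yes, the predator persists.

The predator equation gives dP/dt > 0 only when V > 0.315/0.00423 = 74.5.
Without the predator, V → K = 211. Since 211 > 74.5, the predator can invade and persist.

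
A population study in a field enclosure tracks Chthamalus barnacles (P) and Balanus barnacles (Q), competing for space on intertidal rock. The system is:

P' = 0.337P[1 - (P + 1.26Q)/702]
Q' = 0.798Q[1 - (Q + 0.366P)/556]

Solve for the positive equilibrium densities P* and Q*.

Setting both brackets to zero gives the nullclines P + 1.26Q = 702 and 0.366P + Q = 556.
Substituting Q = 556 - 0.366P into the first: P(1 - 1.26·0.366) = 702 - 1.26·556.
So P* = 1.44/0.539 = 2.67, and then Q* = 556 - 0.366·2.67 = 555.

P* ≈ 2.67, Q* ≈ 555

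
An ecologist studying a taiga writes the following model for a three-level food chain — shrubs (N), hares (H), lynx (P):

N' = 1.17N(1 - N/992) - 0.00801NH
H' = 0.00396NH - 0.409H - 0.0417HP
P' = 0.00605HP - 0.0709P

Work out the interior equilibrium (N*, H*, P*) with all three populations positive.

N* ≈ 912, H* ≈ 11.7, P* ≈ 76.8

From dP/dt = 0: 0.00605H* = 0.0709, so H* = 11.7.
From dN/dt = 0: 1.17(1 - N*/992) = 0.00801·11.7, giving N* = 992·(1 - 0.0802) = 912.
From dH/dt = 0: 0.00396·912 - 0.409 = 0.0417P*, so P* = 3.2/0.0417 = 76.8.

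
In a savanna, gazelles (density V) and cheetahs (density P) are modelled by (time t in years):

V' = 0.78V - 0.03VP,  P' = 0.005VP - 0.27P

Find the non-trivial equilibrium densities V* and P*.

V* ≈ 54, P* ≈ 26

Set dP/dt = 0 with P > 0: 0.005V - 0.27 = 0, so V* = 0.27/0.005 = 54.
Set dV/dt = 0 with V > 0: 0.78 - 0.03P = 0, so P* = 0.78/0.03 = 26.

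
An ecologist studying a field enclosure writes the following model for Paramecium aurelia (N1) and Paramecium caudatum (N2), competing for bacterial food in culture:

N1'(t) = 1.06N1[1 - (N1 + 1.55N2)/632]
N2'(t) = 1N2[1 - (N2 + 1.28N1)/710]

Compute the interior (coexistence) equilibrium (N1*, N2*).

N1* ≈ 476, N2* ≈ 101

Setting both brackets to zero gives the nullclines N1 + 1.55N2 = 632 and 1.28N1 + N2 = 710.
Substituting N2 = 710 - 1.28N1 into the first: N1(1 - 1.55·1.28) = 632 - 1.55·710.
So N1* = -468/-0.984 = 476, and then N2* = 710 - 1.28·476 = 101.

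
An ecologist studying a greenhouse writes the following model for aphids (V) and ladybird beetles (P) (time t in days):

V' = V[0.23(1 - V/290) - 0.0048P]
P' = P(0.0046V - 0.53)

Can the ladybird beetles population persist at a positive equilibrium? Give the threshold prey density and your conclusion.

Threshold V = 115; K > 115, so yes, the predator persists.

The predator equation gives dP/dt > 0 only when V > 0.53/0.0046 = 115.
Without the predator, V → K = 290. Since 290 > 115, the predator can invade and persist.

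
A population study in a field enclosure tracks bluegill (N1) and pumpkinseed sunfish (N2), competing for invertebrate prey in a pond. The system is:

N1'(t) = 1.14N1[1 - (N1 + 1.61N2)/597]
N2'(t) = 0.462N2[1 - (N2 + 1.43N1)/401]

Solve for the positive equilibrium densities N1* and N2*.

Setting both brackets to zero gives the nullclines N1 + 1.61N2 = 597 and 1.43N1 + N2 = 401.
Substituting N2 = 401 - 1.43N1 into the first: N1(1 - 1.61·1.43) = 597 - 1.61·401.
So N1* = -48.6/-1.3 = 37.3, and then N2* = 401 - 1.43·37.3 = 348.

N1* ≈ 37.3, N2* ≈ 348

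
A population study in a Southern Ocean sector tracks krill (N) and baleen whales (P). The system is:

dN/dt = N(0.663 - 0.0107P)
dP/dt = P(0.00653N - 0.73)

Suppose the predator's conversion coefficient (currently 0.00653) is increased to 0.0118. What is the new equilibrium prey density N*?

N* ≈ 61.9

At the interior fixed point, setting dP/dt = 0 with P > 0 fixes N* = (predator death rate)/(NP coefficient) — independent of the other coefficients.
With the change, N* = 0.73/0.0118 = 61.9; it falls from 112.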